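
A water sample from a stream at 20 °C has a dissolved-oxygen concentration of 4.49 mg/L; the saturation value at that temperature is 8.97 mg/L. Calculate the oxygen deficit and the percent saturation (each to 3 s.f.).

D ≈ 4.48 mg/L; 50.1 % saturation

D = C_s − C = 8.97 − 4.49 = 4.48 mg/L.
% saturation = 4.49/8.97 × 100 = 50.1 %.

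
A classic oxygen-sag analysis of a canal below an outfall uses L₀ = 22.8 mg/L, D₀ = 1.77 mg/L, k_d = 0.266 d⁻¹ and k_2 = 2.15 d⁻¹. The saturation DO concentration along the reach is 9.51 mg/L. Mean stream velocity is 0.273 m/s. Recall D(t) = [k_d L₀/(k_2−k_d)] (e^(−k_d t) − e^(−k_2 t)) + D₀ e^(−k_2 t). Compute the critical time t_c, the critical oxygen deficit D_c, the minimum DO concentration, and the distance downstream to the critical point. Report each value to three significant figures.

At the critical point dD/dt = 0, so k_d L₀ e^(−k_d t) = k_2 D. Substituting D(t) from the Streeter–Phelps equation and solving for t gives
t_c = ln[(k_2/k_d)(1 − D₀(k_2−k_d)/(k_d L₀))] / (k_2−k_d).
Here k_2−k_d = 1.884 d⁻¹ and 1 − D₀(k_2−k_d)/(k_d L₀) = 1 − 1.77×1.884/(0.266×22.8) = 0.4502, so
t_c = ln(8.083 × 0.4502) / 1.884 = 1.292 / 1.884 = 0.6855 d.
L(t_c) = L₀ e^(−k_d t_c) = 22.8 × 0.8333 = 19.00 mg/L, and at the critical point k_2 D_c = k_d L, so D_c = (0.266/2.15) × 19.00 = 2.351 mg/L.
Minimum DO = C_s − D_c = 9.51 − 2.351 = 7.159 mg/L.
x_c = v t_c = 0.273 m/s × 0.6855 d × 86400 s/d = 16170 m ≈ 16.2 km.

t_c ≈ 0.686 d; D_c ≈ 2.35 mg/L; min DO ≈ 7.16 mg/L; x_c ≈ 16.2 km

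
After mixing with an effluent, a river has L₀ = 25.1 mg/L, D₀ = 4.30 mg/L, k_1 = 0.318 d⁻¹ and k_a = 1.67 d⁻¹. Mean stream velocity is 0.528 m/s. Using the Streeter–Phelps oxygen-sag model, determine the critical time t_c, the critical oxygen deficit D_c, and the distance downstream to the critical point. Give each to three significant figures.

t_c ≈ 0.263 d; D_c ≈ 4.40 mg/L; x_c ≈ 12.0 km

t_c = [1/(k_a−k_1)] ln[(k_a/k_1)(1 − D₀(k_a−k_1)/(k_1 L₀))]
= [1/(1.67−0.318)] ln[(1.67/0.318)(1 − 4.30×1.352/(0.318×25.1))]
= (1/1.352) ln[5.252 × 0.2716] = 0.7396 × ln(1.427) = 0.7396 × 0.3553 = 0.2628 d.
D_c = (k_1/k_a) L₀ e^(−k_1 t_c) = (0.318/1.67) × 25.1 × e^(−0.318×0.2628) = 0.1904 × 25.1 × 0.9198 = 4.396 mg/L.
x_c = v t_c = 0.528 m/s × 0.2628 d × 86400 s/d = 11990 m ≈ 12.0 km.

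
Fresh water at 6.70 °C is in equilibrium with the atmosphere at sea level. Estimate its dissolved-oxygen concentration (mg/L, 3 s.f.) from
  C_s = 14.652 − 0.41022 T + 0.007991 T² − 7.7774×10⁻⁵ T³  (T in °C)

C_s ≈ 12.2 mg/L

C_s = 14.652 − 0.41022×6.70 + 0.007991×6.70² − 7.7774×10⁻⁵×6.70³ = 12.24 mg/L.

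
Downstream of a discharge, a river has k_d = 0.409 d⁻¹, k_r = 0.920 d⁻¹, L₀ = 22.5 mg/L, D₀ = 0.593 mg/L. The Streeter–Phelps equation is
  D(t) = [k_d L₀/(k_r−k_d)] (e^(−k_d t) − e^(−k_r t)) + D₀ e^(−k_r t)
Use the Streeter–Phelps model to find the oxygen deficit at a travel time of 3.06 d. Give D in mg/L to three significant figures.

D ≈ 4.11 mg/L

k_d L₀/(k_r−k_d) = 0.409×22.5/(0.920−0.409) = 9.202/0.5110 = 18.01 mg/L.
e^(−k_d t) = e^(−0.409×3.060) = 0.2861; e^(−k_r t) = e^(−0.920×3.060) = 0.05989.
D = 18.01 × (0.2861 − 0.05989) + 0.593 × 0.05989 = 4.073 + 0.03552 = 4.109 mg/L.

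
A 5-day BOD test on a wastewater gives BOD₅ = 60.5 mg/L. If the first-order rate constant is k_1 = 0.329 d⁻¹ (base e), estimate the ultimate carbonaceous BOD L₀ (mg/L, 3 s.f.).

BOD₅ = L₀(1 − e^(−5k_1)) ⇒ L₀ = BOD₅ / (1 − e^(−5×0.329))
= 60.5 / (1 − 0.1930) = 60.5 / 0.8070 = 74.97 mg/L.

L₀ ≈ 75.0 mg/L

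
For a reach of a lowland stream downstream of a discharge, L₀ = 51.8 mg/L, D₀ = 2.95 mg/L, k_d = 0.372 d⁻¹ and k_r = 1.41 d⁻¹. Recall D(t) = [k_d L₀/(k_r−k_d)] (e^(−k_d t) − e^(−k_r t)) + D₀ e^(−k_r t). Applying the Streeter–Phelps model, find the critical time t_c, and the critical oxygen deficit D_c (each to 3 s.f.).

t_c = [1/(k_r−k_d)] ln[(k_r/k_d)(1 − D₀(k_r−k_d)/(k_d L₀))]
= [1/(1.41−0.372)] ln[(1.41/0.372)(1 − 2.95×1.038/(0.372×51.8))]
= (1/1.038) ln[3.790 × 0.8411] = 0.9634 × ln(3.188) = 0.9634 × 1.159 = 1.117 d.
D_c = (k_d/k_r) L₀ e^(−k_d t_c) = (0.372/1.41) × 51.8 × e^(−0.372×1.117) = 0.2638 × 51.8 × 0.6600 = 9.020 mg/L.

t_c ≈ 1.12 d; D_c ≈ 9.02 mg/L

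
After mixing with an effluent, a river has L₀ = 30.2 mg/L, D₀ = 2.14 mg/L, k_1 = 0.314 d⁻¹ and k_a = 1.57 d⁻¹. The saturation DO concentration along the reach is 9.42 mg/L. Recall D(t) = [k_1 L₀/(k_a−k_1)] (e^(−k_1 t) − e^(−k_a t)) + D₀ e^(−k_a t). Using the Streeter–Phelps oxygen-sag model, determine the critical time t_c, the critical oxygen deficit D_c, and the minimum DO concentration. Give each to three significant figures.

With k_a/k_1 = 5.000 and 1 − D₀(k_a−k_1)/(k_1 L₀) = 0.7166,
t_c = ln(5.000 × 0.7166) / (1.57 − 0.314) = ln(3.583) / 1.256 = 1.276/1.256 = 1.016 d.
L(t_c) = L₀ e^(−k_1 t_c) = 30.2 × 0.7269 = 21.95 mg/L, and at the critical point k_a D_c = k_1 L, so D_c = (0.314/1.57) × 21.95 = 4.390 mg/L.
Minimum DO = C_s − D_c = 9.42 − 4.390 = 5.030 mg/L.

t_c ≈ 1.02 d; D_c ≈ 4.39 mg/L; min DO ≈ 5.03 mg/L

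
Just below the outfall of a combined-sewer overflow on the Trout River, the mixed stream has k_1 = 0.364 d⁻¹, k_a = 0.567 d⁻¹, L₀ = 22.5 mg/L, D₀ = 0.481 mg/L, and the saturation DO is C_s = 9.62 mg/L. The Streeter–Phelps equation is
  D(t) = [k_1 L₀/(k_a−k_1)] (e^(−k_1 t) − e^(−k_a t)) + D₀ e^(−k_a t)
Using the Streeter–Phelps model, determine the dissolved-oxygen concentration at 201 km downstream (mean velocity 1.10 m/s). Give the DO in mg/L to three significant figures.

DO ≈ 2.95 mg/L

Travel time t = x/v = 201 km / (1.10 m/s) = 201000 m / 1.10 m/s = 182700 s = 2.115 d.
k_1 L₀/(k_a−k_1) = 0.364×22.5/(0.567−0.364) = 8.190/0.2030 = 40.34 mg/L.
e^(−k_1 t) = e^(−0.364×2.115) = 0.4631; e^(−k_a t) = e^(−0.567×2.115) = 0.3015.
D = 40.34 × (0.4631 − 0.3015) + 0.481 × 0.3015 = 6.521 + 0.1450 = 6.666 mg/L.
DO = C_s − D = 9.62 − 6.666 = 2.954 mg/L.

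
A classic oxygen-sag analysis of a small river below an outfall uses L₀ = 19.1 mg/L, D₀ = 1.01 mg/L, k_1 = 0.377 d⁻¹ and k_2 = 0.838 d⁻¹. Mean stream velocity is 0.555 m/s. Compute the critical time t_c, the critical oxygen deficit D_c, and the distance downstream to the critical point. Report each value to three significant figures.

t_c ≈ 1.59 d; D_c ≈ 4.72 mg/L; x_c ≈ 76.1 km

At the critical point dD/dt = 0, so k_1 L₀ e^(−k_1 t) = k_2 D. Substituting D(t) from the Streeter–Phelps equation and solving for t gives
t_c = ln[(k_2/k_1)(1 − D₀(k_2−k_1)/(k_1 L₀))] / (k_2−k_1).
Here k_2−k_1 = 0.4610 d⁻¹ and 1 − D₀(k_2−k_1)/(k_1 L₀) = 1 − 1.01×0.4610/(0.377×19.1) = 0.9353, so
t_c = ln(2.223 × 0.9353) / 0.4610 = 0.7319 / 0.4610 = 1.588 d.
D_c = (k_1/k_2) L₀ e^(−k_1 t_c) = (0.377/0.838) × 19.1 × e^(−0.377×1.588) = 0.4499 × 19.1 × 0.5496 = 4.723 mg/L.
x_c = v t_c = 0.555 m/s × 1.588 d × 86400 s/d = 76130 m ≈ 76.1 km.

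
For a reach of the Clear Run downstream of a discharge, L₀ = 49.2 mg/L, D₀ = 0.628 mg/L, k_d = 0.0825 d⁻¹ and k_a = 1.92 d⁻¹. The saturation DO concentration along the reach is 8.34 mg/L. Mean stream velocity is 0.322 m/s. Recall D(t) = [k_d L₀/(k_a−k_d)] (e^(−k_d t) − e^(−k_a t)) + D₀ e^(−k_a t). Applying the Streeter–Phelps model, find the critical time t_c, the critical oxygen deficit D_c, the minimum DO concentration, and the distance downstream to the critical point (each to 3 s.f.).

At the critical point dD/dt = 0, so k_d L₀ e^(−k_d t) = k_a D. Substituting D(t) from the Streeter–Phelps equation and solving for t gives
t_c = ln[(k_a/k_d)(1 − D₀(k_a−k_d)/(k_d L₀))] / (k_a−k_d).
Here k_a−k_d = 1.837 d⁻¹ and 1 − D₀(k_a−k_d)/(k_d L₀) = 1 − 0.628×1.837/(0.0825×49.2) = 0.7157, so
t_c = ln(23.27 × 0.7157) / 1.837 = 2.813 / 1.837 = 1.531 d.
D_c = (k_d/k_a) L₀ e^(−k_d t_c) = (0.0825/1.92) × 49.2 × e^(−0.0825×1.531) = 0.04297 × 49.2 × 0.8814 = 1.863 mg/L.
Minimum DO = C_s − D_c = 8.34 − 1.863 = 6.477 mg/L.
x_c = v t_c = 0.322 m/s × 1.531 d × 86400 s/d = 42590 m ≈ 42.6 km.

t_c ≈ 1.53 d; D_c ≈ 1.86 mg/L; min DO ≈ 6.48 mg/L; x_c ≈ 42.6 km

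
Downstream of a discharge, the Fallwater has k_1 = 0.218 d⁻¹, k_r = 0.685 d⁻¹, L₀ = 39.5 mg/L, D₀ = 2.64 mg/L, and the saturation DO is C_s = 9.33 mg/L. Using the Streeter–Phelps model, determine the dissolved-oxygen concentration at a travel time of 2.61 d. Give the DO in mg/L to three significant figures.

DO ≈ 1.54 mg/L

k_1 L₀/(k_r−k_1) = 0.218×39.5/(0.685−0.218) = 8.611/0.4670 = 18.44 mg/L.
e^(−k_1 t) = e^(−0.218×2.610) = 0.5661; e^(−k_r t) = e^(−0.685×2.610) = 0.1673.
D = 18.44 × (0.5661 − 0.1673) + 2.64 × 0.1673 = 7.353 + 0.4417 = 7.795 mg/L.
DO = C_s − D = 9.33 − 7.795 = 1.535 mg/L.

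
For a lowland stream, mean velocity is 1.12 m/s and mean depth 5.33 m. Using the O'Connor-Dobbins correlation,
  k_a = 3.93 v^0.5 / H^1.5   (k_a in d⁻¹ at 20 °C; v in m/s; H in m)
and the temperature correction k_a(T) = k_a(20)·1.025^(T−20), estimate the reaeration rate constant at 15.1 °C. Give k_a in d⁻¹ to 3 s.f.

k_a(20) = 3.93 × 1.12^0.5 / 5.33^1.5 = 3.93 × 1.058 / 12.31 = 0.3380 d⁻¹.
k_a(15.1) = 0.3380 × 1.025^(15.1−20) = 0.3380 × 0.8860 = 0.2995 d⁻¹.

k_a ≈ 0.299 d⁻¹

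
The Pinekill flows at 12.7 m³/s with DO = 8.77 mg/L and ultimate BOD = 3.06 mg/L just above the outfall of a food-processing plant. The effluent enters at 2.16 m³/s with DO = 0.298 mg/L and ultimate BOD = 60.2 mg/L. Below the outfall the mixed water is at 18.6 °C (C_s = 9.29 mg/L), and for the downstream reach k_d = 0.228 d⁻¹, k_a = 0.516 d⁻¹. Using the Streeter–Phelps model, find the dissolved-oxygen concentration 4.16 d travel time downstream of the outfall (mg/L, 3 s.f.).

DO ≈ 6.65 mg/L

Mixed DO = (12.7×8.77 + 2.16×0.298)/(12.7+2.16) = 112.0/14.86 = 7.539 mg/L.
Mixed L₀ = (12.7×3.06 + 2.16×60.2)/(14.86) = 168.9/14.86 = 11.37 mg/L.
Initial deficit D₀ = C_s − DO₀ = 9.29 − 7.539 = 1.751 mg/L.
D(4.16) = [0.228×11.37/(0.516−0.228)](e^(−0.228×4.16) − e^(−0.516×4.16)) + 1.751 e^(−0.516×4.16)
= 8.998 × (0.3873 − 0.1169) + 1.751 × 0.1169 = 2.638 mg/L.
DO = 9.29 − 2.638 = 6.652 mg/L.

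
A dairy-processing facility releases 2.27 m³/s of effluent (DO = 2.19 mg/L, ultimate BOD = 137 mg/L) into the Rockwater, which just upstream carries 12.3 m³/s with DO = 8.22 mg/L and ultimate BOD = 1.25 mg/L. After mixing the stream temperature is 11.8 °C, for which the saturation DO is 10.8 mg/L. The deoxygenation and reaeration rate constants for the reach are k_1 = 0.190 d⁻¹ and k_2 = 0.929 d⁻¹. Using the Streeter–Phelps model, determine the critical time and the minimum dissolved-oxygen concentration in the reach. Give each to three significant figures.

t_c ≈ 0.870 d; minimum DO ≈ 6.92 mg/L

Mixed DO = (12.3×8.22 + 2.27×2.19)/(12.3+2.27) = 106.1/14.57 = 7.281 mg/L.
Mixed L₀ = (12.3×1.25 + 2.27×137)/(14.57) = 326.4/14.57 = 22.40 mg/L.
Initial deficit D₀ = C_s − DO₀ = 10.8 − 7.281 = 3.519 mg/L.
t_c = (1/0.7390) ln[(0.929/0.190)(1 − 3.519×0.7390/(0.190×22.40))] = 1.353 × ln(1.901) = 0.8696 d.
D_c = (0.190/0.929) × 22.40 × e^(−0.190×0.8696) = 0.2045 × 22.40 × 0.8477 = 3.884 mg/L.
Minimum DO = 10.8 − 3.884 = 6.916 mg/L.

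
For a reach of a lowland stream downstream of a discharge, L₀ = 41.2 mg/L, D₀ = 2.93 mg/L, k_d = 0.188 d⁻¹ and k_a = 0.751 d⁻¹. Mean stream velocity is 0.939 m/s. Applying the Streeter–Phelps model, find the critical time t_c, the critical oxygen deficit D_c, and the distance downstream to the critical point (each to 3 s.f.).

t_c = [1/(k_a−k_d)] ln[(k_a/k_d)(1 − D₀(k_a−k_d)/(k_d L₀))]
= [1/(0.751−0.188)] ln[(0.751/0.188)(1 − 2.93×0.5630/(0.188×41.2))]
= (1/0.5630) ln[3.995 × 0.7870] = 1.776 × ln(3.144) = 1.776 × 1.145 = 2.035 d.
D_c = (k_d/k_a) L₀ e^(−k_d t_c) = (0.188/0.751) × 41.2 × e^(−0.188×2.035) = 0.2503 × 41.2 × 0.6822 = 7.036 mg/L.
x_c = v t_c = 0.939 m/s × 2.035 d × 86400 s/d = 165100 m ≈ 165 km.

t_c ≈ 2.03 d; D_c ≈ 7.04 mg/L; x_c ≈ 165 km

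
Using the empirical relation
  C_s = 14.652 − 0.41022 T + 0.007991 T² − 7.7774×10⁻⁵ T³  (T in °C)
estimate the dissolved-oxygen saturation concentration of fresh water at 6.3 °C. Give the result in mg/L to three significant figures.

C_s = 14.652 − 0.41022×6.3 + 0.007991×6.3² − 7.7774×10⁻⁵×6.3³ = 12.37 mg/L.

C_s ≈ 12.4 mg/L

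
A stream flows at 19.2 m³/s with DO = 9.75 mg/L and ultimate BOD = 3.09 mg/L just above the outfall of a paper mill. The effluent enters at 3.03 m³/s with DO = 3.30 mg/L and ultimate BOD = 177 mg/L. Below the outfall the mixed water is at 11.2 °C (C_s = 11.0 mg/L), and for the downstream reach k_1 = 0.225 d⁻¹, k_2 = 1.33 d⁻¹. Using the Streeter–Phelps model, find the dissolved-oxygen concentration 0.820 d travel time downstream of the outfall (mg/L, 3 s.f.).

Mixed DO = (19.2×9.75 + 3.03×3.30)/(19.2+3.03) = 197.2/22.23 = 8.871 mg/L.
Mixed L₀ = (19.2×3.09 + 3.03×177)/(22.23) = 595.6/22.23 = 26.79 mg/L.
Initial deficit D₀ = C_s − DO₀ = 11.0 − 8.871 = 2.129 mg/L.
D(0.820) = [0.225×26.79/(1.33−0.225)](e^(−0.225×0.820) − e^(−1.33×0.820)) + 2.129 e^(−1.33×0.820)
= 5.456 × (0.8315 − 0.3360) + 2.129 × 0.3360 = 3.419 mg/L.
DO = 11.0 − 3.419 = 7.581 mg/L.

DO ≈ 7.58 mg/L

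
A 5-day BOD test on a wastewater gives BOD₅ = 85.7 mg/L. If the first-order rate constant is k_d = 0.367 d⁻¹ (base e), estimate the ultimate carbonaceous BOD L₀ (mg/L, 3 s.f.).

L₀ ≈ 102 mg/L

BOD₅ = L₀(1 − e^(−5k_d)) ⇒ L₀ = BOD₅ / (1 − e^(−5×0.367))
= 85.7 / (1 − 0.1596) = 85.7 / 0.8404 = 102.0 mg/L.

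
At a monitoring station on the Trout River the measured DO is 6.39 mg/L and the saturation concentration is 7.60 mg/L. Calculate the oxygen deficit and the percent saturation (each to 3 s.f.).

D = C_s − C = 7.60 − 6.39 = 1.21 mg/L.
% saturation = 6.39/7.60 × 100 = 84.1 %.

D ≈ 1.21 mg/L; 84.1 % saturation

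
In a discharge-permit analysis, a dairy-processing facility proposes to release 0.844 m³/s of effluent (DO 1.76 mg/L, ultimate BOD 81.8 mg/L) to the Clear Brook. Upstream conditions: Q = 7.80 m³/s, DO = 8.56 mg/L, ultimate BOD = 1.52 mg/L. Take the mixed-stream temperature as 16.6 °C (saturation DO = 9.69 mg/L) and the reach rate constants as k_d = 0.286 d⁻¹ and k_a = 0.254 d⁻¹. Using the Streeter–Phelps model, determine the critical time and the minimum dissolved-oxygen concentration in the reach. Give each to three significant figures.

Mixed DO = (7.80×8.56 + 0.844×1.76)/(7.80+0.844) = 68.25/8.644 = 7.896 mg/L.
Mixed L₀ = (7.80×1.52 + 0.844×81.8)/(8.644) = 80.90/8.644 = 9.359 mg/L.
Initial deficit D₀ = C_s − DO₀ = 9.69 − 7.896 = 1.794 mg/L.
t_c = (1/-0.03200) ln[(0.254/0.286)(1 − 1.794×-0.03200/(0.286×9.359))] = -31.25 × ln(0.9072) = 3.045 d.
D_c = (0.286/0.254) × 9.359 × e^(−0.286×3.045) = 1.126 × 9.359 × 0.4186 = 4.411 mg/L.
Minimum DO = 9.69 − 4.411 = 5.279 mg/L.

t_c ≈ 3.04 d; minimum DO ≈ 5.28 mg/L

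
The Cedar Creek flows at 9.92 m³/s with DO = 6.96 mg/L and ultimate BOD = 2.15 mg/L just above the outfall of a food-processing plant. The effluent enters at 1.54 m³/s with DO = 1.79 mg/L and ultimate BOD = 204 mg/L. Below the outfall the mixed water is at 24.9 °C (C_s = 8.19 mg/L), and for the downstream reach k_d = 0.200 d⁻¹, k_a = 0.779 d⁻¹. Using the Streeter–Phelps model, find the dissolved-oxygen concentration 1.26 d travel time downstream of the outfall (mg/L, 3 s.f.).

DO ≈ 3.40 mg/L

Mixed DO = (9.92×6.96 + 1.54×1.79)/(9.92+1.54) = 71.80/11.46 = 6.265 mg/L.
Mixed L₀ = (9.92×2.15 + 1.54×204)/(11.46) = 335.5/11.46 = 29.27 mg/L.
Initial deficit D₀ = C_s − DO₀ = 8.19 − 6.265 = 1.925 mg/L.
D(1.26) = [0.200×29.27/(0.779−0.200)](e^(−0.200×1.26) − e^(−0.779×1.26)) + 1.925 e^(−0.779×1.26)
= 10.11 × (0.7772 − 0.3747) + 1.925 × 0.3747 = 4.792 mg/L.
DO = 8.19 − 4.792 = 3.398 mg/L.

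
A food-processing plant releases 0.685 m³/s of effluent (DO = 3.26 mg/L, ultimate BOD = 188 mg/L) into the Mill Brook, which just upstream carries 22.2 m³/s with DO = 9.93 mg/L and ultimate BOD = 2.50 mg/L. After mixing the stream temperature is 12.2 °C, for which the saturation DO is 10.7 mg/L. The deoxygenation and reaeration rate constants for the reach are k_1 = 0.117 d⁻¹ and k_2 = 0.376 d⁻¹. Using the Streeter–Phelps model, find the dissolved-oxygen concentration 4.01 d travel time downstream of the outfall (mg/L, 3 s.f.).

Mixed DO = (22.2×9.93 + 0.685×3.26)/(22.2+0.685) = 222.7/22.88 = 9.730 mg/L.
Mixed L₀ = (22.2×2.50 + 0.685×188)/(22.88) = 184.3/22.88 = 8.052 mg/L.
Initial deficit D₀ = C_s − DO₀ = 10.7 − 9.730 = 0.9696 mg/L.
D(4.01) = [0.117×8.052/(0.376−0.117)](e^(−0.117×4.01) − e^(−0.376×4.01)) + 0.9696 e^(−0.376×4.01)
= 3.638 × (0.6255 − 0.2214) + 0.9696 × 0.2214 = 1.685 mg/L.
DO = 10.7 − 1.685 = 9.015 mg/L.

DO ≈ 9.02 mg/L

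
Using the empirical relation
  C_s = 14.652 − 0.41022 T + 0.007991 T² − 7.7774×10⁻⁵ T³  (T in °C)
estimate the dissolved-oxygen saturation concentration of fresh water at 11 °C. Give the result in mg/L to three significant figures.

C_s = 14.652 − 0.41022×11 + 0.007991×11² − 7.7774×10⁻⁵×11³ = 11.00 mg/L.

C_s ≈ 11.0 mg/L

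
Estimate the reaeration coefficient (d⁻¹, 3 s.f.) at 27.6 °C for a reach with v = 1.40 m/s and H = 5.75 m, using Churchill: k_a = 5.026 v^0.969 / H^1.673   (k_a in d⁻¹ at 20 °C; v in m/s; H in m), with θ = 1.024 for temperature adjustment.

k_a(20) = 5.026 × 1.40^0.969 / 5.75^1.673 = 5.026 × 1.385 / 18.66 = 0.3732 d⁻¹.
k_a(27.6) = 0.3732 × 1.024^(27.6−20) = 0.3732 × 1.198 = 0.4469 d⁻¹.

k_a ≈ 0.447 d⁻¹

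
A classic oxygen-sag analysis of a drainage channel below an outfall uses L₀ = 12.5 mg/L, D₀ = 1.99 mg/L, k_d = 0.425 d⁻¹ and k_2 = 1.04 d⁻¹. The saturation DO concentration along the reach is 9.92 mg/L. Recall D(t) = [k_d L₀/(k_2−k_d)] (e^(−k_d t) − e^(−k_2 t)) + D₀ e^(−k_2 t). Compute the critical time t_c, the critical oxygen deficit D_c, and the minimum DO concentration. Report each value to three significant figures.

At the critical point dD/dt = 0, so k_d L₀ e^(−k_d t) = k_2 D. Substituting D(t) from the Streeter–Phelps equation and solving for t gives
t_c = ln[(k_2/k_d)(1 − D₀(k_2−k_d)/(k_d L₀))] / (k_2−k_d).
Here k_2−k_d = 0.6150 d⁻¹ and 1 − D₀(k_2−k_d)/(k_d L₀) = 1 − 1.99×0.6150/(0.425×12.5) = 0.7696, so
t_c = ln(2.447 × 0.7696) / 0.6150 = 0.6330 / 0.6150 = 1.029 d.
D_c = (k_d/k_2) L₀ e^(−k_d t_c) = (0.425/1.04) × 12.5 × e^(−0.425×1.029) = 0.4087 × 12.5 × 0.6457 = 3.298 mg/L.
Minimum DO = C_s − D_c = 9.92 − 3.298 = 6.622 mg/L.

t_c ≈ 1.03 d; D_c ≈ 3.30 mg/L; min DO ≈ 6.62 mg/L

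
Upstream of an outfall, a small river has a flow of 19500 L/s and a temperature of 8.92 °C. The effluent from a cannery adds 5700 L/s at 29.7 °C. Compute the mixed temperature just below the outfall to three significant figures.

Flow-weighted mixing: C = (Q_r C_r + Q_w C_w)/(Q_r + Q_w)
= (19500×8.92 + 5700×29.7)/(19500 + 5700) = 343200/25200 = 13.62 °C.

13.6 °C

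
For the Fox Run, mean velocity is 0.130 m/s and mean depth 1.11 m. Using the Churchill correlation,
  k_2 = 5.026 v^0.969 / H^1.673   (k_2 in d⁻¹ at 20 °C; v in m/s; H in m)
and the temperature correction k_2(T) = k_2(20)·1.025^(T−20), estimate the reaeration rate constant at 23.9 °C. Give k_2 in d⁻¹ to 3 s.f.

k_2 ≈ 0.644 d⁻¹

k_2(20) = 5.026 × 0.130^0.969 / 1.11^1.673 = 5.026 × 0.1385 / 1.191 = 0.5845 d⁻¹.
k_2(23.9) = 0.5845 × 1.025^(23.9−20) = 0.5845 × 1.101 = 0.6436 d⁻¹.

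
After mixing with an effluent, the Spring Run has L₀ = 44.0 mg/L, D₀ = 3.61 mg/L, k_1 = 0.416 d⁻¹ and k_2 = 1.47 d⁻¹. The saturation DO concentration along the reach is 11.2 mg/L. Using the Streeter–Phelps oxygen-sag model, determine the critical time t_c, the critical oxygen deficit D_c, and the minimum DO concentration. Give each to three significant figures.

t_c ≈ 0.977 d; D_c ≈ 8.29 mg/L; min DO ≈ 2.91 mg/L

t_c = [1/(k_2−k_1)] ln[(k_2/k_1)(1 − D₀(k_2−k_1)/(k_1 L₀))]
= [1/(1.47−0.416)] ln[(1.47/0.416)(1 − 3.61×1.054/(0.416×44.0))]
= (1/1.054) ln[3.534 × 0.7921] = 0.9488 × ln(2.799) = 0.9488 × 1.029 = 0.9766 d.
D_c = (k_1/k_2) L₀ e^(−k_1 t_c) = (0.416/1.47) × 44.0 × e^(−0.416×0.9766) = 0.2830 × 44.0 × 0.6661 = 8.295 mg/L.
Minimum DO = C_s − D_c = 11.2 − 8.295 = 2.905 mg/L.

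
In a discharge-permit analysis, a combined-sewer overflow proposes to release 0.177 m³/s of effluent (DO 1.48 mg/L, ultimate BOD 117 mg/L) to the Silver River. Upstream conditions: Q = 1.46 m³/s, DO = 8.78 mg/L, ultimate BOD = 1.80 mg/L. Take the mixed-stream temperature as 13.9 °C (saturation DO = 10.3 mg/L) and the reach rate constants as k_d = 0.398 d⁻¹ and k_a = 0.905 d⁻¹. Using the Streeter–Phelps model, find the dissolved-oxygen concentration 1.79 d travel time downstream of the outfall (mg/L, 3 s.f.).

DO ≈ 6.57 mg/L

Mixed DO = (1.46×8.78 + 0.177×1.48)/(1.46+0.177) = 13.08/1.637 = 7.991 mg/L.
Mixed L₀ = (1.46×1.80 + 0.177×117)/(1.637) = 23.34/1.637 = 14.26 mg/L.
Initial deficit D₀ = C_s − DO₀ = 10.3 − 7.991 = 2.309 mg/L.
D(1.79) = [0.398×14.26/(0.905−0.398)](e^(−0.398×1.79) − e^(−0.905×1.79)) + 2.309 e^(−0.905×1.79)
= 11.19 × (0.4905 − 0.1979) + 2.309 × 0.1979 = 3.731 mg/L.
DO = 10.3 − 3.731 = 6.569 mg/L.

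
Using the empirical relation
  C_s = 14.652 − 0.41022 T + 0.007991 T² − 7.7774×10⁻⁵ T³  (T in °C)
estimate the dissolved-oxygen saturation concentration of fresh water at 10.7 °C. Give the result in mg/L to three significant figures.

C_s ≈ 11.1 mg/L

C_s = 14.652 − 0.41022×10.7 + 0.007991×10.7² − 7.7774×10⁻⁵×10.7³ = 11.08 mg/L.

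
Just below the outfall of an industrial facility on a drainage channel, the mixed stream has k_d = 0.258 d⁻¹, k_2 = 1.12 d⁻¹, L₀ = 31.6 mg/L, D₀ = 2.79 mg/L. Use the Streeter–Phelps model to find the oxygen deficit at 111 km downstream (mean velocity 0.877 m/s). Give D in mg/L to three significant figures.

Travel time t = x/v = 111 km / (0.877 m/s) = 111000 m / 0.877 m/s = 126600 s = 1.465 d.
k_d L₀/(k_2−k_d) = 0.258×31.6/(1.12−0.258) = 8.153/0.8620 = 9.458 mg/L.
e^(−k_d t) = e^(−0.258×1.465) = 0.6853; e^(−k_2 t) = e^(−1.12×1.465) = 0.1938.
D = 9.458 × (0.6853 − 0.1938) + 2.79 × 0.1938 = 4.648 + 0.5408 = 5.189 mg/L.

D ≈ 5.19 mg/L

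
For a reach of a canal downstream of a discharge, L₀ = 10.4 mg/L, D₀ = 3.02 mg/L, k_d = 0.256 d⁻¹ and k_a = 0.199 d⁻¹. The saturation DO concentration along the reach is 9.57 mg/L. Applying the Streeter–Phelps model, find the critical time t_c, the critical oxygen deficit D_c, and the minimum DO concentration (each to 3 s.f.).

t_c ≈ 3.32 d; D_c ≈ 5.72 mg/L; min DO ≈ 3.85 mg/L

With k_a/k_d = 0.7773 and 1 − D₀(k_a−k_d)/(k_d L₀) = 1.065,
t_c = ln(0.7773 × 1.065) / (0.199 − 0.256) = ln(0.8276) / -0.05700 = -0.1892/-0.05700 = 3.320 d.
L(t_c) = L₀ e^(−k_d t_c) = 10.4 × 0.4275 = 4.446 mg/L, and at the critical point k_a D_c = k_d L, so D_c = (0.256/0.199) × 4.446 = 5.719 mg/L.
Minimum DO = C_s − D_c = 9.57 − 5.719 = 3.851 mg/L.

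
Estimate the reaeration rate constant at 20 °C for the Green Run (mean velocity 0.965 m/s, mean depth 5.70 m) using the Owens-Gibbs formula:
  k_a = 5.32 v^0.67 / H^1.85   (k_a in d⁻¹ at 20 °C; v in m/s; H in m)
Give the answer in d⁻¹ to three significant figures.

k_a = 5.32 × 0.965^0.67 / 5.70^1.85 = 5.32 × 0.9764 / 25.02 = 0.2076 d⁻¹.

k_a ≈ 0.208 d⁻¹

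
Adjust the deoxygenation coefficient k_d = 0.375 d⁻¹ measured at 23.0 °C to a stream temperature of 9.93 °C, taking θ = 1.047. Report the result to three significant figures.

k_d ≈ 0.206 d⁻¹

k_d(T₂) = k_d(T₁) · θ^(T₂−T₁) = 0.375 × 1.047^(9.93−23.0)
= 0.375 × 1.047^-13.1 = 0.375 × 0.5487 = 0.2057 d⁻¹.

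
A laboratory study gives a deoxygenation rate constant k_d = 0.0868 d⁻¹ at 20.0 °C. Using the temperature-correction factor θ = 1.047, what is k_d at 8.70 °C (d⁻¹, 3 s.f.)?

k_d ≈ 0.0517 d⁻¹

k_d(T₂) = k_d(T₁) · θ^(T₂−T₁) = 0.0868 × 1.047^(8.70−20.0)
= 0.0868 × 1.047^-11.3 = 0.0868 × 0.5951 = 0.05166 d⁻¹.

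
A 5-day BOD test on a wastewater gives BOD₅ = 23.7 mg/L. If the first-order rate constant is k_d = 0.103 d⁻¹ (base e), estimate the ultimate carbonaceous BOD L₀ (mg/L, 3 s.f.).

BOD₅ = L₀(1 − e^(−5k_d)) ⇒ L₀ = BOD₅ / (1 − e^(−5×0.103))
= 23.7 / (1 − 0.5975) = 23.7 / 0.4025 = 58.88 mg/L.

L₀ ≈ 58.9 mg/L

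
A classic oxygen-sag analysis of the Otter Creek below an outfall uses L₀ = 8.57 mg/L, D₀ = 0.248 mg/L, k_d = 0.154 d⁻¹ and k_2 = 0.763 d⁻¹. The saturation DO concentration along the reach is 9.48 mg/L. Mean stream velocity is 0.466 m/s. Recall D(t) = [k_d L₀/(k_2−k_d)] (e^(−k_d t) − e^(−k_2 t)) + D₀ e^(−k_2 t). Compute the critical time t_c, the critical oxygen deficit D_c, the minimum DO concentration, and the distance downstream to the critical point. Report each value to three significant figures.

t_c = [1/(k_2−k_d)] ln[(k_2/k_d)(1 − D₀(k_2−k_d)/(k_d L₀))]
= [1/(0.763−0.154)] ln[(0.763/0.154)(1 − 0.248×0.6090/(0.154×8.57))]
= (1/0.6090) ln[4.955 × 0.8856] = 1.642 × ln(4.388) = 1.642 × 1.479 = 2.428 d.
D_c = (k_d/k_2) L₀ e^(−k_d t_c) = (0.154/0.763) × 8.57 × e^(−0.154×2.428) = 0.2018 × 8.57 × 0.6880 = 1.190 mg/L.
Minimum DO = C_s − D_c = 9.48 − 1.190 = 8.290 mg/L.
x_c = v t_c = 0.466 m/s × 2.428 d × 86400 s/d = 97770 m ≈ 97.8 km.

t_c ≈ 2.43 d; D_c ≈ 1.19 mg/L; min DO ≈ 8.29 mg/L; x_c ≈ 97.8 km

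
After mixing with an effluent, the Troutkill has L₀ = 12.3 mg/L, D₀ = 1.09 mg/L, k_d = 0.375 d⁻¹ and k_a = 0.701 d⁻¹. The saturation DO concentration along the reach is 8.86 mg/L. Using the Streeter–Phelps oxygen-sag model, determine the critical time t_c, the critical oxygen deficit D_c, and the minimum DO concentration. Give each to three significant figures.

t_c ≈ 1.67 d; D_c ≈ 3.51 mg/L; min DO ≈ 5.35 mg/L

At the critical point dD/dt = 0, so k_d L₀ e^(−k_d t) = k_a D. Substituting D(t) from the Streeter–Phelps equation and solving for t gives
t_c = ln[(k_a/k_d)(1 − D₀(k_a−k_d)/(k_d L₀))] / (k_a−k_d).
Here k_a−k_d = 0.3260 d⁻¹ and 1 − D₀(k_a−k_d)/(k_d L₀) = 1 − 1.09×0.3260/(0.375×12.3) = 0.9230, so
t_c = ln(1.869 × 0.9230) / 0.3260 = 0.5454 / 0.3260 = 1.673 d.
D_c = (k_d/k_a) L₀ e^(−k_d t_c) = (0.375/0.701) × 12.3 × e^(−0.375×1.673) = 0.5350 × 12.3 × 0.5340 = 3.514 mg/L.
Minimum DO = C_s − D_c = 8.86 − 3.514 = 5.346 mg/L.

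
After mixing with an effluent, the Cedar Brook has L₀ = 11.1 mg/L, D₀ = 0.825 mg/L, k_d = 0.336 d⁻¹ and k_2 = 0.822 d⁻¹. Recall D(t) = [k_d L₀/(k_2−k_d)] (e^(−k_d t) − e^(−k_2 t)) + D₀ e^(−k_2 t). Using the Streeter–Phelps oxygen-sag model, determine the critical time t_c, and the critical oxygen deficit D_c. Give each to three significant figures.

At the critical point dD/dt = 0, so k_d L₀ e^(−k_d t) = k_2 D. Substituting D(t) from the Streeter–Phelps equation and solving for t gives
t_c = ln[(k_2/k_d)(1 − D₀(k_2−k_d)/(k_d L₀))] / (k_2−k_d).
Here k_2−k_d = 0.4860 d⁻¹ and 1 − D₀(k_2−k_d)/(k_d L₀) = 1 − 0.825×0.4860/(0.336×11.1) = 0.8925, so
t_c = ln(2.446 × 0.8925) / 0.4860 = 0.7809 / 0.4860 = 1.607 d.
D_c = (k_d/k_2) L₀ e^(−k_d t_c) = (0.336/0.822) × 11.1 × e^(−0.336×1.607) = 0.4088 × 11.1 × 0.5828 = 2.644 mg/L.

t_c ≈ 1.61 d; D_c ≈ 2.64 mg/L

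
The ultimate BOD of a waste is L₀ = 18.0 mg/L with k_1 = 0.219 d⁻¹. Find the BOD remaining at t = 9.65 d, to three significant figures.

L ≈ 2.17 mg/L

L_t = L₀ e^(−k_1 t) = 18.0 × e^(−0.219×9.65) = 18.0 × 0.1208 = 2.175 mg/L.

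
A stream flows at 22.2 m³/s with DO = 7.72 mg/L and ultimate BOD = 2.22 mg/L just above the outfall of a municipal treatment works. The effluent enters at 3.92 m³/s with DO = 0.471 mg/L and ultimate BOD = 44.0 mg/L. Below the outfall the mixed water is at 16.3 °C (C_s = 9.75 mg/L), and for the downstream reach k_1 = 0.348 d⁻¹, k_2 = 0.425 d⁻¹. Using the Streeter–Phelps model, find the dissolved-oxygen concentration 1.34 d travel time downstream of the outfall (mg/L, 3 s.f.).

DO ≈ 5.63 mg/L

Mixed DO = (22.2×7.72 + 3.92×0.471)/(22.2+3.92) = 173.2/26.12 = 6.632 mg/L.
Mixed L₀ = (22.2×2.22 + 3.92×44.0)/(26.12) = 221.8/26.12 = 8.490 mg/L.
Initial deficit D₀ = C_s − DO₀ = 9.75 − 6.632 = 3.118 mg/L.
D(1.34) = [0.348×8.490/(0.425−0.348)](e^(−0.348×1.34) − e^(−0.425×1.34)) + 3.118 e^(−0.425×1.34)
= 38.37 × (0.6273 − 0.5658) + 3.118 × 0.5658 = 4.124 mg/L.
DO = 9.75 − 4.124 = 5.626 mg/L.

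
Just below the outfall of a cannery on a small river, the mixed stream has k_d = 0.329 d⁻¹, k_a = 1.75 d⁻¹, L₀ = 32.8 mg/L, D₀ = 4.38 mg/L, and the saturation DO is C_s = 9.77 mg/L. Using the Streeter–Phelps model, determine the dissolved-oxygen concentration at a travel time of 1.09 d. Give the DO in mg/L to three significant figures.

k_d L₀/(k_a−k_d) = 0.329×32.8/(1.75−0.329) = 10.79/1.421 = 7.594 mg/L.
e^(−k_d t) = e^(−0.329×1.090) = 0.6986; e^(−k_a t) = e^(−1.75×1.090) = 0.1485.
D = 7.594 × (0.6986 − 0.1485) + 4.38 × 0.1485 = 4.178 + 0.6502 = 4.828 mg/L.
DO = C_s − D = 9.77 − 4.828 = 4.942 mg/L.

DO ≈ 4.94 mg/L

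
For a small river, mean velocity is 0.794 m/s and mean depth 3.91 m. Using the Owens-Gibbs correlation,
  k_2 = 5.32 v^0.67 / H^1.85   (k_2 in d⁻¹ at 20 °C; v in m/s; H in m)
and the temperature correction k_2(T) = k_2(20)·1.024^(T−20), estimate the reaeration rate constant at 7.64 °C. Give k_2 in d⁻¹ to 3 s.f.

k_2(20) = 5.32 × 0.794^0.67 / 3.91^1.85 = 5.32 × 0.8568 / 12.46 = 0.3658 d⁻¹.
k_2(7.64) = 0.3658 × 1.024^(7.64−20) = 0.3658 × 0.7459 = 0.2729 d⁻¹.

k_2 ≈ 0.273 d⁻¹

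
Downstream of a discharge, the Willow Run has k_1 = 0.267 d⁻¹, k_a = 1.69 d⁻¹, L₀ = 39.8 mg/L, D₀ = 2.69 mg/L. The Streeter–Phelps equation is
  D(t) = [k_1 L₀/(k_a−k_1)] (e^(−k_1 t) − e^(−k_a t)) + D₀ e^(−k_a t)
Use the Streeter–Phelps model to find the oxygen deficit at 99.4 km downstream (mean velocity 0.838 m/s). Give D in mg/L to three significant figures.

Travel time t = x/v = 99.4 km / (0.838 m/s) = 99400 m / 0.838 m/s = 118600 s = 1.373 d.
k_1 L₀/(k_a−k_1) = 0.267×39.8/(1.69−0.267) = 10.63/1.423 = 7.468 mg/L.
e^(−k_1 t) = e^(−0.267×1.373) = 0.6931; e^(−k_a t) = e^(−1.69×1.373) = 0.09826.
D = 7.468 × (0.6931 − 0.09826) + 2.69 × 0.09826 = 4.442 + 0.2643 = 4.707 mg/L.

D ≈ 4.71 mg/L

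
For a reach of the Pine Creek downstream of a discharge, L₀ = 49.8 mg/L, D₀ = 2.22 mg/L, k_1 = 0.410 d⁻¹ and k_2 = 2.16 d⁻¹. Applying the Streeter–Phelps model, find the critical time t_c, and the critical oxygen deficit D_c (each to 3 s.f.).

With k_2/k_1 = 5.268 and 1 − D₀(k_2−k_1)/(k_1 L₀) = 0.8097,
t_c = ln(5.268 × 0.8097) / (2.16 − 0.410) = ln(4.266) / 1.750 = 1.451/1.750 = 0.8289 d.
D_c = (k_1/k_2) L₀ e^(−k_1 t_c) = (0.410/2.16) × 49.8 × e^(−0.410×0.8289) = 0.1898 × 49.8 × 0.7119 = 6.729 mg/L.

t_c ≈ 0.829 d; D_c ≈ 6.73 mg/L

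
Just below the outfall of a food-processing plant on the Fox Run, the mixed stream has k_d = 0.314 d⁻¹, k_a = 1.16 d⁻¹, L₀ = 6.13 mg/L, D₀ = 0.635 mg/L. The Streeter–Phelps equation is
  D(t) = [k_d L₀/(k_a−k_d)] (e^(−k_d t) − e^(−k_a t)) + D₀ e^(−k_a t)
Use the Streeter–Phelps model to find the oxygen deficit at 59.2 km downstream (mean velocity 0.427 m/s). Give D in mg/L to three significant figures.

D ≈ 1.12 mg/L

Travel time t = x/v = 59.2 km / (0.427 m/s) = 59200 m / 0.427 m/s = 138600 s = 1.605 d.
k_d L₀/(k_a−k_d) = 0.314×6.13/(1.16−0.314) = 1.925/0.8460 = 2.275 mg/L.
e^(−k_d t) = e^(−0.314×1.605) = 0.6042; e^(−k_a t) = e^(−1.16×1.605) = 0.1555.
D = 2.275 × (0.6042 − 0.1555) + 0.635 × 0.1555 = 1.021 + 0.09871 = 1.120 mg/L.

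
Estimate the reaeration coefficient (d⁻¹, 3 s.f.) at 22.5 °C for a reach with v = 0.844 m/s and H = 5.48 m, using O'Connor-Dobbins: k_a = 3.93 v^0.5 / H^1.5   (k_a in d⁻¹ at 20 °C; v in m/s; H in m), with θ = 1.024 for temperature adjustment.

k_a(20) = 3.93 × 0.844^0.5 / 5.48^1.5 = 3.93 × 0.9187 / 12.83 = 0.2814 d⁻¹.
k_a(22.5) = 0.2814 × 1.024^(22.5−20) = 0.2814 × 1.061 = 0.2986 d⁻¹.

k_a ≈ 0.299 d⁻¹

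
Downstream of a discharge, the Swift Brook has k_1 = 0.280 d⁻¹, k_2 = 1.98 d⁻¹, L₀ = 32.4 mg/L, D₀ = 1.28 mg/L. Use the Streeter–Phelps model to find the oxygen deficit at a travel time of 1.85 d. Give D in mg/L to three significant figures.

k_1 L₀/(k_2−k_1) = 0.280×32.4/(1.98−0.280) = 9.072/1.700 = 5.336 mg/L.
e^(−k_1 t) = e^(−0.280×1.850) = 0.5957; e^(−k_2 t) = e^(−1.98×1.850) = 0.02566.
D = 5.336 × (0.5957 − 0.02566) + 1.28 × 0.02566 = 3.042 + 0.03284 = 3.075 mg/L.

D ≈ 3.07 mg/L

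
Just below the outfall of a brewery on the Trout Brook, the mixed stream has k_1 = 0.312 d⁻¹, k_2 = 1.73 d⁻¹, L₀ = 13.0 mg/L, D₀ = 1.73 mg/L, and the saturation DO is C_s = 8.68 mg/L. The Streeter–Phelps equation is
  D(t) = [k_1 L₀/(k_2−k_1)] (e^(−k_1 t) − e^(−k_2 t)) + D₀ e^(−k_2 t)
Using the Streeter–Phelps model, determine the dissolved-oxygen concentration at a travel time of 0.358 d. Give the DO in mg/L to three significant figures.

DO ≈ 6.73 mg/L

k_1 L₀/(k_2−k_1) = 0.312×13.0/(1.73−0.312) = 4.056/1.418 = 2.860 mg/L.
e^(−k_1 t) = e^(−0.312×0.3580) = 0.8943; e^(−k_2 t) = e^(−1.73×0.3580) = 0.5383.
D = 2.860 × (0.8943 − 0.5383) + 1.73 × 0.5383 = 1.018 + 0.9313 = 1.950 mg/L.
DO = C_s − D = 8.68 − 1.950 = 6.730 mg/L.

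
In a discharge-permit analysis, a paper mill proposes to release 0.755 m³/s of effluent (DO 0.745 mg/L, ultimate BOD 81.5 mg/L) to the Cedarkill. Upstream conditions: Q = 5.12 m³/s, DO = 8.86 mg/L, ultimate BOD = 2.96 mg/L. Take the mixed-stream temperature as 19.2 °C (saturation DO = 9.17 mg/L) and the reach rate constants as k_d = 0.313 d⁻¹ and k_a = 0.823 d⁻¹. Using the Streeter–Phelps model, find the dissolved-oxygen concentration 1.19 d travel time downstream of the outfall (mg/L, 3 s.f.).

DO ≈ 6.15 mg/L

Mixed DO = (5.12×8.86 + 0.755×0.745)/(5.12+0.755) = 45.93/5.875 = 7.817 mg/L.
Mixed L₀ = (5.12×2.96 + 0.755×81.5)/(5.875) = 76.69/5.875 = 13.05 mg/L.
Initial deficit D₀ = C_s − DO₀ = 9.17 − 7.817 = 1.353 mg/L.
D(1.19) = [0.313×13.05/(0.823−0.313)](e^(−0.313×1.19) − e^(−0.823×1.19)) + 1.353 e^(−0.823×1.19)
= 8.011 × (0.6890 − 0.3755) + 1.353 × 0.3755 = 3.019 mg/L.
DO = 9.17 − 3.019 = 6.151 mg/L.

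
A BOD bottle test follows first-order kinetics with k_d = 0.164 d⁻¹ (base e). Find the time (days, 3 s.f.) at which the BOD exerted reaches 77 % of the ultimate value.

y/L₀ = 1 − e^(−k_d t) = 0.77 ⇒ e^(−k_d t) = 0.230
t = −ln(0.230) / 0.164 = 1.470 / 0.164 = 8.961 d.

t ≈ 8.96 d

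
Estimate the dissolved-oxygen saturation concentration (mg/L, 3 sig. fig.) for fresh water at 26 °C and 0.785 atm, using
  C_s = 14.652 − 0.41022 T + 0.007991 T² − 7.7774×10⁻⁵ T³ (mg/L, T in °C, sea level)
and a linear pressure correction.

C_s ≈ 6.30 mg/L

At sea level: C_s = 14.652 − 0.41022×26 + 0.007991×26² − 7.7774×10⁻⁵×26³ = 8.021 mg/L.
Pressure correction: C_s' = 8.021 × 0.785 = 6.297 mg/L.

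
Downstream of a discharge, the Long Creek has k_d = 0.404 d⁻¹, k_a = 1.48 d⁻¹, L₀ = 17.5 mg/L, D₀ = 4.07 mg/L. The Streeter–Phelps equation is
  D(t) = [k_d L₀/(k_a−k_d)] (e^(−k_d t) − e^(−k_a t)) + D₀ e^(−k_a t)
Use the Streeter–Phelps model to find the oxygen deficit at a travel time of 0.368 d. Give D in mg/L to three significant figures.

k_d L₀/(k_a−k_d) = 0.404×17.5/(1.48−0.404) = 7.070/1.076 = 6.571 mg/L.
e^(−k_d t) = e^(−0.404×0.3680) = 0.8619; e^(−k_a t) = e^(−1.48×0.3680) = 0.5801.
D = 6.571 × (0.8619 − 0.5801) + 4.07 × 0.5801 = 1.852 + 2.361 = 4.212 mg/L.

D ≈ 4.21 mg/L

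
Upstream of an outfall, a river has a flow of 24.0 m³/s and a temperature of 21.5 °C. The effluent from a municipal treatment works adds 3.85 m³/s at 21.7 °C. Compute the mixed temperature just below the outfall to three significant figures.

Flow-weighted mixing: C = (Q_r C_r + Q_w C_w)/(Q_r + Q_w)
= (24.0×21.5 + 3.85×21.7)/(24.0 + 3.85) = 599.5/27.85 = 21.53 °C.

21.5 °C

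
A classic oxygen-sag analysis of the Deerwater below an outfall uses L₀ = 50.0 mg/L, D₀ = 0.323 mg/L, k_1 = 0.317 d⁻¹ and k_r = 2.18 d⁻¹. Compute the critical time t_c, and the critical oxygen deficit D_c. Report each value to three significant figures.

t_c ≈ 1.01 d; D_c ≈ 5.27 mg/L

At the critical point dD/dt = 0, so k_1 L₀ e^(−k_1 t) = k_r D. Substituting D(t) from the Streeter–Phelps equation and solving for t gives
t_c = ln[(k_r/k_1)(1 − D₀(k_r−k_1)/(k_1 L₀))] / (k_r−k_1).
Here k_r−k_1 = 1.863 d⁻¹ and 1 − D₀(k_r−k_1)/(k_1 L₀) = 1 − 0.323×1.863/(0.317×50.0) = 0.9620, so
t_c = ln(6.877 × 0.9620) / 1.863 = 1.889 / 1.863 = 1.014 d.
D_c = (k_1/k_r) L₀ e^(−k_1 t_c) = (0.317/2.18) × 50.0 × e^(−0.317×1.014) = 0.1454 × 50.0 × 0.7251 = 5.272 mg/L.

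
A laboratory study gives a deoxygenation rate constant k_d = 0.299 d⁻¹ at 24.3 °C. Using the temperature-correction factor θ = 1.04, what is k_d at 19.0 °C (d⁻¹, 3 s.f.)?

k_d(T₂) = k_d(T₁) · θ^(T₂−T₁) = 0.299 × 1.04^(19.0−24.3)
= 0.299 × 1.04^-5.30 = 0.299 × 0.8123 = 0.2429 d⁻¹.

k_d ≈ 0.243 d⁻¹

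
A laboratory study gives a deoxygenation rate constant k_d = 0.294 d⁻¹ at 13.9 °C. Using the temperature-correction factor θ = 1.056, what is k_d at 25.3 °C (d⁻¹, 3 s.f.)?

k_d(T₂) = k_d(T₁) · θ^(T₂−T₁) = 0.294 × 1.056^(25.3−13.9)
= 0.294 × 1.056^11.4 = 0.294 × 1.861 = 0.5472 d⁻¹.

k_d ≈ 0.547 d⁻¹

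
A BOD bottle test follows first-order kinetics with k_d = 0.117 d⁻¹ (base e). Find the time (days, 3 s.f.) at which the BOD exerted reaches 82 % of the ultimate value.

t ≈ 14.7 d

y/L₀ = 1 − e^(−k_d t) = 0.82 ⇒ e^(−k_d t) = 0.180
t = −ln(0.180) / 0.117 = 1.715 / 0.117 = 14.66 d.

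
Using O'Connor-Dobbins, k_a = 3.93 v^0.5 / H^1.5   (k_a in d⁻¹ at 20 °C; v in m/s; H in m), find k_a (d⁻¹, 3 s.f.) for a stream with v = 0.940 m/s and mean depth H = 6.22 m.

k_a ≈ 0.246 d⁻¹

k_a = 3.93 × 0.940^0.5 / 6.22^1.5 = 3.93 × 0.9695 / 15.51 = 0.2456 d⁻¹.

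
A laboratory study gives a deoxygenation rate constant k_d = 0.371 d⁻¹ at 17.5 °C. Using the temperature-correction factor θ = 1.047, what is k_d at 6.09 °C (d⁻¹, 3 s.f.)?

k_d(T₂) = k_d(T₁) · θ^(T₂−T₁) = 0.371 × 1.047^(6.09−17.5)
= 0.371 × 1.047^-11.4 = 0.371 × 0.5921 = 0.2197 d⁻¹.

k_d ≈ 0.220 d⁻¹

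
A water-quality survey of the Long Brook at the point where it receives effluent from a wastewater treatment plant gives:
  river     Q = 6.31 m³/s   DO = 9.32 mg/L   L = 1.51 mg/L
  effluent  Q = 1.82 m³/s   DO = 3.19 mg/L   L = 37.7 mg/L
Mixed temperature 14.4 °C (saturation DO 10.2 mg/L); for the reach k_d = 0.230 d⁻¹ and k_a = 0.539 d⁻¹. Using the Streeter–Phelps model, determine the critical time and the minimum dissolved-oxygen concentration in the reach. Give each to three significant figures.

t_c ≈ 1.53 d; minimum DO ≈ 7.32 mg/L

Mixed DO = (6.31×9.32 + 1.82×3.19)/(6.31+1.82) = 64.61/8.130 = 7.948 mg/L.
Mixed L₀ = (6.31×1.51 + 1.82×37.7)/(8.130) = 78.14/8.130 = 9.612 mg/L.
Initial deficit D₀ = C_s − DO₀ = 10.2 − 7.948 = 2.252 mg/L.
t_c = (1/0.3090) ln[(0.539/0.230)(1 − 2.252×0.3090/(0.230×9.612))] = 3.236 × ln(1.606) = 1.533 d.
D_c = (0.230/0.539) × 9.612 × e^(−0.230×1.533) = 0.4267 × 9.612 × 0.7029 = 2.883 mg/L.
Minimum DO = 10.2 − 2.883 = 7.317 mg/L.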